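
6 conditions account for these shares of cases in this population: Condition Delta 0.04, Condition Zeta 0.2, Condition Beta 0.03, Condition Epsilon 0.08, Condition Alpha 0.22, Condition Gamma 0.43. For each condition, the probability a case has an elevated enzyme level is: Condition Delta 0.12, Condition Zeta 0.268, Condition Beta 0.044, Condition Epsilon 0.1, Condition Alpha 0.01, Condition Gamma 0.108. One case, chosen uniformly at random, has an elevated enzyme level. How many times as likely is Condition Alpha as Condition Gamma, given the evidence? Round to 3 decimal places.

0.047

By Bayes' rule, posterior ∝ prior × likelihood:
  Condition Delta: 0.04 × 0.12 = 0.0048
  Condition Zeta: 0.2 × 0.268 = 0.0536
  Condition Beta: 0.03 × 0.044 = 0.00132
  Condition Epsilon: 0.08 × 0.1 = 0.008
  Condition Alpha: 0.22 × 0.01 = 0.0022
  Condition Gamma: 0.43 × 0.108 = 0.04644
Normalizing constant = 0.11636.
The ratio is 0.0022 / 0.04644 (the normalizer cancels) = 0.047.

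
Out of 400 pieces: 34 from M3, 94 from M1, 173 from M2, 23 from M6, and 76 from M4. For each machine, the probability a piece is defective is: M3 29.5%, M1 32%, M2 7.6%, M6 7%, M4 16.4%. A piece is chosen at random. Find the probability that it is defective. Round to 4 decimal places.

0.1683

Prior × likelihood for each hypothesis:
  M3: 0.085 × 0.295 = 0.025075
  M1: 0.235 × 0.32 = 0.0752
  M2: 0.4325 × 0.076 = 0.03287
  M6: 0.0575 × 0.07 = 0.004025
  M4: 0.19 × 0.164 = 0.03116
P(defective) = 0.025075 + 0.0752 + 0.03287 + 0.004025 + 0.03116 = 0.16833 → 0.1683.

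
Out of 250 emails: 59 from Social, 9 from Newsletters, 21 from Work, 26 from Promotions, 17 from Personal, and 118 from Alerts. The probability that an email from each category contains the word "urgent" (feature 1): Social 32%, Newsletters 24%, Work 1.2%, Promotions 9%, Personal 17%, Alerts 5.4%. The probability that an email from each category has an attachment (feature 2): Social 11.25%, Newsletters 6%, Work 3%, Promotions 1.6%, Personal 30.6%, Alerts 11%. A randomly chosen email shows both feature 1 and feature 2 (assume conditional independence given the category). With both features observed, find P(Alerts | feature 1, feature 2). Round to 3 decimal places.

Prior × likelihood for each hypothesis:
  Social: 0.236 × 0.32 × 0.1125 = 0.008496
  Newsletters: 0.036 × 0.24 × 0.06 = 0.0005184
  Work: 0.084 × 0.012 × 0.03 = 0.00003024
  Promotions: 0.104 × 0.09 × 0.016 = 0.00014976
  Personal: 0.068 × 0.17 × 0.306 = 0.00353736
  Alerts: 0.472 × 0.054 × 0.11 = 0.00280368
Normalizing constant = 0.01553544.
P(Alerts | evidence) = 0.00280368 / 0.01553544 ≈ 0.180.

0.180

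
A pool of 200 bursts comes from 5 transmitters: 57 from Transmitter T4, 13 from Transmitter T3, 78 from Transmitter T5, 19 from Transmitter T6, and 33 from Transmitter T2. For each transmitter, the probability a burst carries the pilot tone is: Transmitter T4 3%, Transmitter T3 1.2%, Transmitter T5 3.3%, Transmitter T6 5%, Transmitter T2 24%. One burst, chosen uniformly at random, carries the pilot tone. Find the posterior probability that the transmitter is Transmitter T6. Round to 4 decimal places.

0.0714

By Bayes' rule, posterior ∝ prior × likelihood:
  Transmitter T4: 0.285 × 0.03 = 0.00855
  Transmitter T3: 0.065 × 0.012 = 0.00078
  Transmitter T5: 0.39 × 0.033 = 0.01287
  Transmitter T6: 0.095 × 0.05 = 0.00475
  Transmitter T2: 0.165 × 0.24 = 0.0396
Sum = 0.06655.
P(Transmitter T6 | evidence) = 0.00475 / 0.06655 ≈ 0.0714.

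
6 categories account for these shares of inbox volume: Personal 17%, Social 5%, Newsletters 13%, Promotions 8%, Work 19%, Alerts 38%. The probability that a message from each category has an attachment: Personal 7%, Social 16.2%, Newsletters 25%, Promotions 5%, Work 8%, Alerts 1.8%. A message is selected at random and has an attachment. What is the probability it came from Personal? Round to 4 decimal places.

0.1515

By Bayes' rule, posterior ∝ prior × likelihood:
  Personal: 0.17 × 0.07 = 0.0119
  Social: 0.05 × 0.162 = 0.0081
  Newsletters: 0.13 × 0.25 = 0.0325
  Promotions: 0.08 × 0.05 = 0.004
  Work: 0.19 × 0.08 = 0.0152
  Alerts: 0.38 × 0.018 = 0.00684
Total = 0.07854.
P(Personal | evidence) = 0.0119 / 0.07854 ≈ 0.1515.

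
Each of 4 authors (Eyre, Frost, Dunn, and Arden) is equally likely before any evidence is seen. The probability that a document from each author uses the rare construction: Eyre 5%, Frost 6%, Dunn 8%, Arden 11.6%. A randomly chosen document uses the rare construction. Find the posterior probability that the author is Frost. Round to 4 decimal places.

0.1961

Since the prior is uniform, the posterior is proportional to the likelihood:
  Eyre: 0.05
  Frost: 0.06
  Dunn: 0.08
  Arden: 0.116
Sum = 0.306.
P(Frost | evidence) = 0.06 / 0.306 ≈ 0.1961.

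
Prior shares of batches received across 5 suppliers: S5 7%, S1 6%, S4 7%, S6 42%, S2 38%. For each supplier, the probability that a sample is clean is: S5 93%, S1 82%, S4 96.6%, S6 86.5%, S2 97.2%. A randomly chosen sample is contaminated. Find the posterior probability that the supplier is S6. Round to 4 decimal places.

0.6638

Taking complements, P(contaminated | each) = S5 0.07, S1 0.18, S4 0.034, S6 0.135, S2 0.028.
Unnormalized posteriors (prior × likelihood):
  S5: 0.07 × 0.07 = 0.0049
  S1: 0.06 × 0.18 = 0.0108
  S4: 0.07 × 0.034 = 0.00238
  S6: 0.42 × 0.135 = 0.0567
  S2: 0.38 × 0.028 = 0.01064
Total = 0.08542.
P(S6 | evidence) = 0.0567 / 0.08542 ≈ 0.6638.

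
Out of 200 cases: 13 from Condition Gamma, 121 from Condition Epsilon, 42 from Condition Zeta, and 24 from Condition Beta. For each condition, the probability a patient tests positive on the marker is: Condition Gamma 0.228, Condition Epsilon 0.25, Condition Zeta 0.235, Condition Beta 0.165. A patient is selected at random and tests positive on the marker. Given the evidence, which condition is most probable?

Condition Epsilon

Prior × likelihood for each hypothesis:
  Condition Gamma: 0.065 × 0.228 = 0.01482
  Condition Epsilon: 0.605 × 0.25 = 0.15125
  Condition Zeta: 0.21 × 0.235 = 0.04935
  Condition Beta: 0.12 × 0.165 = 0.0198
Total = 0.23522.
Largest term belongs to Condition Epsilon, so Condition Epsilon is most probable.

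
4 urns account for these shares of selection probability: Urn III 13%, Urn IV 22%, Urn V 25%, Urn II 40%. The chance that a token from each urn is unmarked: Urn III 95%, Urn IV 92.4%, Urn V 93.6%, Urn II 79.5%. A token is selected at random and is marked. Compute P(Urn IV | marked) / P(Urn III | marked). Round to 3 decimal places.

2.572

Taking complements, P(marked | each) = Urn III 0.05, Urn IV 0.076, Urn V 0.064, Urn II 0.205.
Compute prior × likelihood for every hypothesis:
  Urn III: 0.13 × 0.05 = 0.0065
  Urn IV: 0.22 × 0.076 = 0.01672
  Urn V: 0.25 × 0.064 = 0.016
  Urn II: 0.4 × 0.205 = 0.082
Total = 0.12122.
The ratio is 0.01672 / 0.0065 (the normalizer cancels) = 2.572.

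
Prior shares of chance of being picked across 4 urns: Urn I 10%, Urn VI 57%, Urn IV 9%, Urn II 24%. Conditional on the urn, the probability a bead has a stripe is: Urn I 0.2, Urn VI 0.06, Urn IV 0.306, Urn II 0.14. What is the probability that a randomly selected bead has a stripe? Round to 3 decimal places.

0.115

Compute prior × likelihood for every hypothesis:
  Urn I: 0.1 × 0.2 = 0.02
  Urn VI: 0.57 × 0.06 = 0.0342
  Urn IV: 0.09 × 0.306 = 0.02754
  Urn II: 0.24 × 0.14 = 0.0336
P(striped) = 0.02 + 0.0342 + 0.02754 + 0.0336 = 0.11534 → 0.115.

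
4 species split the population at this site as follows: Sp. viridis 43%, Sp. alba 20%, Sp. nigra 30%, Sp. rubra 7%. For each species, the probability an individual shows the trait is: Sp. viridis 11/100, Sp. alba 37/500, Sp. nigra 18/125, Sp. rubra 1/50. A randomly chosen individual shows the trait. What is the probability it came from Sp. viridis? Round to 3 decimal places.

0.443

Compute prior × likelihood for every hypothesis:
  Sp. viridis: 0.43 × 0.11 = 0.0473
  Sp. alba: 0.2 × 0.074 = 0.0148
  Sp. nigra: 0.3 × 0.144 = 0.0432
  Sp. rubra: 0.07 × 0.02 = 0.0014
Sum = 0.1067.
P(Sp. viridis | evidence) = 0.0473 / 0.1067 ≈ 0.443.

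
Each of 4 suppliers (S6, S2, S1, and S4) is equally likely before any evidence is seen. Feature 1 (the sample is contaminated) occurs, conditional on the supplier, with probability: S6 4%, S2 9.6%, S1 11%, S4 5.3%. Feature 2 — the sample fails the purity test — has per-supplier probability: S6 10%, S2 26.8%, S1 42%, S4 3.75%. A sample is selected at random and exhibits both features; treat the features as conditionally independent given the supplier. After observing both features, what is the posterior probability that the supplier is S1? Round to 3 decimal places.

Since the prior is uniform, the posterior is proportional to the likelihood:
  S6: 0.04 × 0.1 = 0.004
  S2: 0.096 × 0.268 = 0.025728
  S1: 0.11 × 0.42 = 0.0462
  S4: 0.053 × 0.0375 = 0.0019875
Total = 0.0779155.
P(S1 | evidence) = 0.0462 / 0.0779155 ≈ 0.593.

0.593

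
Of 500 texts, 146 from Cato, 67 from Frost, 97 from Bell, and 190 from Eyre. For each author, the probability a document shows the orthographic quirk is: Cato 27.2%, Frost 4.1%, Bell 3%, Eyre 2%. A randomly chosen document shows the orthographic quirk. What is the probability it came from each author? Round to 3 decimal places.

Cato 0.808, Frost 0.056, Bell 0.059, Eyre 0.077

Compute prior × likelihood for every hypothesis:
  Cato: 0.292 × 0.272 = 0.079424
  Frost: 0.134 × 0.041 = 0.005494
  Bell: 0.194 × 0.03 = 0.00582
  Eyre: 0.38 × 0.02 = 0.0076
Total = 0.098338.
P(Cato | quirk) = 0.079424/0.098338 ≈ 0.808
P(Frost | quirk) = 0.005494/0.098338 ≈ 0.056
P(Bell | quirk) = 0.00582/0.098338 ≈ 0.059
P(Eyre | quirk) = 0.0076/0.098338 ≈ 0.077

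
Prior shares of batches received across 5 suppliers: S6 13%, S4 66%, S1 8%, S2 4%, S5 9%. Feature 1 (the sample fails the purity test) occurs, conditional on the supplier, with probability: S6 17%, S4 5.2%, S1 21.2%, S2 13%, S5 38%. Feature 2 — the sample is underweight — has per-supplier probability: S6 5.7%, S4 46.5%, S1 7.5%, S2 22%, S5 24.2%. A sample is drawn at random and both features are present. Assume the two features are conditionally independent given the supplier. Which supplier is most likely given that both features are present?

S4

Unnormalized posteriors (prior × likelihood):
  S6: 0.13 × 0.17 × 0.057 = 0.0012597
  S4: 0.66 × 0.052 × 0.465 = 0.0159588
  S1: 0.08 × 0.212 × 0.075 = 0.001272
  S2: 0.04 × 0.13 × 0.22 = 0.001144
  S5: 0.09 × 0.38 × 0.242 = 0.0082764
Sum = 0.0279109.
Largest term belongs to S4, so S4 is most probable.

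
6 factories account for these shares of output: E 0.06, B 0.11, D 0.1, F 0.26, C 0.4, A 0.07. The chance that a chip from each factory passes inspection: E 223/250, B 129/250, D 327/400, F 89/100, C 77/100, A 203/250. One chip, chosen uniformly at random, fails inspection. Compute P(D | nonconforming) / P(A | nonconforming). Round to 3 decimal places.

1.387

Taking complements, P(nonconforming | each) = E 0.108, B 0.484, D 0.1825, F 0.11, C 0.23, A 0.188.
Compute prior × likelihood for every hypothesis:
  E: 0.06 × 0.108 = 0.00648
  B: 0.11 × 0.484 = 0.05324
  D: 0.1 × 0.1825 = 0.01825
  F: 0.26 × 0.11 = 0.0286
  C: 0.4 × 0.23 = 0.092
  A: 0.07 × 0.188 = 0.01316
Sum = 0.21173.
The ratio is 0.01825 / 0.01316 (the normalizer cancels) = 1.387.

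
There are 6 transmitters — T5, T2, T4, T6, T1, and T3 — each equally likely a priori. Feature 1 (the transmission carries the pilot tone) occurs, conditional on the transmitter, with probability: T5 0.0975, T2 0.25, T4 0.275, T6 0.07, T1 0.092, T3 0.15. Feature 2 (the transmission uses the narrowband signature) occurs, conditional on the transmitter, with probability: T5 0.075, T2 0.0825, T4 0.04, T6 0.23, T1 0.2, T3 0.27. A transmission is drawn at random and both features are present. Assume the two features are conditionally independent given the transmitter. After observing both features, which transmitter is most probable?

T3

Since the prior is uniform, the posterior is proportional to the likelihood:
  T5: 0.0975 × 0.075 = 0.0073125
  T2: 0.25 × 0.0825 = 0.020625
  T4: 0.275 × 0.04 = 0.011
  T6: 0.07 × 0.23 = 0.0161
  T1: 0.092 × 0.2 = 0.0184
  T3: 0.15 × 0.27 = 0.0405
Sum = 0.1139375.
Largest term belongs to T3, so T3 is most probable.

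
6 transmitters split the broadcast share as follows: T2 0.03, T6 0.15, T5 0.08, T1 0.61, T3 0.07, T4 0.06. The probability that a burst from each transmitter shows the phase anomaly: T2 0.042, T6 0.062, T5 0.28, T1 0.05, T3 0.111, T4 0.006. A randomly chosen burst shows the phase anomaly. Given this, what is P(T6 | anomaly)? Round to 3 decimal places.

Unnormalized posteriors (prior × likelihood):
  T2: 0.03 × 0.042 = 0.00126
  T6: 0.15 × 0.062 = 0.0093
  T5: 0.08 × 0.28 = 0.0224
  T1: 0.61 × 0.05 = 0.0305
  T3: 0.07 × 0.111 = 0.00777
  T4: 0.06 × 0.006 = 0.00036
Sum = 0.07159.
P(T6 | evidence) = 0.0093 / 0.07159 ≈ 0.130.

0.130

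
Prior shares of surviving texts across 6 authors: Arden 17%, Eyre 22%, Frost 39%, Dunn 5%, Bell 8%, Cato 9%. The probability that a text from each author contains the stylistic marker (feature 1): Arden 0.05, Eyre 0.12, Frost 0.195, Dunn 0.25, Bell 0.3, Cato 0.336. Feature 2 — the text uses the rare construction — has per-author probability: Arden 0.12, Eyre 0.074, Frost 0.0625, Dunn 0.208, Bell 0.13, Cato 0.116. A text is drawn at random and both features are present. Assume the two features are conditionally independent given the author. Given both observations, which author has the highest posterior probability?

Unnormalized posteriors (prior × likelihood):
  Arden: 0.17 × 0.05 × 0.12 = 0.00102
  Eyre: 0.22 × 0.12 × 0.074 = 0.0019536
  Frost: 0.39 × 0.195 × 0.0625 = 0.004753125
  Dunn: 0.05 × 0.25 × 0.208 = 0.0026
  Bell: 0.08 × 0.3 × 0.13 = 0.00312
  Cato: 0.09 × 0.336 × 0.116 = 0.00350784
Sum = 0.016954565.
Largest term belongs to Frost, so Frost is most probable.

Frost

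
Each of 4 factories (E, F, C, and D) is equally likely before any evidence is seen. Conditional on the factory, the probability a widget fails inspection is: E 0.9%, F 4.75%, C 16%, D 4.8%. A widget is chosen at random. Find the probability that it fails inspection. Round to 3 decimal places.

With a uniform prior (1/4 each), posterior ∝ likelihood:
  E: 0.009
  F: 0.0475
  C: 0.16
  D: 0.048
P(nonconforming) = (1/4) × (0.009 + 0.0475 + 0.16 + 0.048) = 0.2645/4 ≈ 0.066.

0.066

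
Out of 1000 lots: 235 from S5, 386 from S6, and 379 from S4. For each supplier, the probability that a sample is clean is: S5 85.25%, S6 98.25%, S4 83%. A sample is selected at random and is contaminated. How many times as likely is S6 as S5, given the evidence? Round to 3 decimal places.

Taking complements, P(contaminated | each) = S5 0.1475, S6 0.0175, S4 0.17.
By Bayes' rule, posterior ∝ prior × likelihood:
  S5: 0.235 × 0.1475 = 0.0346625
  S6: 0.386 × 0.0175 = 0.006755
  S4: 0.379 × 0.17 = 0.06443
Total = 0.1058475.
The ratio is 0.006755 / 0.0346625 (the normalizer cancels) = 0.195.

0.195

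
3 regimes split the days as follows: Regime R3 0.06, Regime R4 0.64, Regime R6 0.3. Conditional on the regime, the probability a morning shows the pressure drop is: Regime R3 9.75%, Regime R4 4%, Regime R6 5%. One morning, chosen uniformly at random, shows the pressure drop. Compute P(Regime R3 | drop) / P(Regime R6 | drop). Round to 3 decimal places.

Compute prior × likelihood for every hypothesis:
  Regime R3: 0.06 × 0.0975 = 0.00585
  Regime R4: 0.64 × 0.04 = 0.0256
  Regime R6: 0.3 × 0.05 = 0.015
Sum = 0.04645.
The ratio is 0.00585 / 0.015 (the normalizer cancels) = 0.390.

0.390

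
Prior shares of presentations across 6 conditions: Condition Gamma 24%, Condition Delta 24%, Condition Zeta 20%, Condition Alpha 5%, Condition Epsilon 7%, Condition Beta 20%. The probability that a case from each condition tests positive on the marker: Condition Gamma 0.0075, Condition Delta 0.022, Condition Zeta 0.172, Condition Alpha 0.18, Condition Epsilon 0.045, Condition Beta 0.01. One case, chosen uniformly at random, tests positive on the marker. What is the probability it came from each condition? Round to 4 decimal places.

Condition Gamma 0.0324, Condition Delta 0.0949, Condition Zeta 0.6184, Condition Alpha 0.1618, Condition Epsilon 0.0566, Condition Beta 0.0360

Compute prior × likelihood for every hypothesis:
  Condition Gamma: 0.24 × 0.0075 = 0.0018
  Condition Delta: 0.24 × 0.022 = 0.00528
  Condition Zeta: 0.2 × 0.172 = 0.0344
  Condition Alpha: 0.05 × 0.18 = 0.009
  Condition Epsilon: 0.07 × 0.045 = 0.00315
  Condition Beta: 0.2 × 0.01 = 0.002
Total = 0.05563.
P(Condition Gamma | marker-positive) = 0.0018/0.05563 ≈ 0.0324
P(Condition Delta | marker-positive) = 0.00528/0.05563 ≈ 0.0949
P(Condition Zeta | marker-positive) = 0.0344/0.05563 ≈ 0.6184
P(Condition Alpha | marker-positive) = 0.009/0.05563 ≈ 0.1618
P(Condition Epsilon | marker-positive) = 0.00315/0.05563 ≈ 0.0566
P(Condition Beta | marker-positive) = 0.002/0.05563 ≈ 0.0360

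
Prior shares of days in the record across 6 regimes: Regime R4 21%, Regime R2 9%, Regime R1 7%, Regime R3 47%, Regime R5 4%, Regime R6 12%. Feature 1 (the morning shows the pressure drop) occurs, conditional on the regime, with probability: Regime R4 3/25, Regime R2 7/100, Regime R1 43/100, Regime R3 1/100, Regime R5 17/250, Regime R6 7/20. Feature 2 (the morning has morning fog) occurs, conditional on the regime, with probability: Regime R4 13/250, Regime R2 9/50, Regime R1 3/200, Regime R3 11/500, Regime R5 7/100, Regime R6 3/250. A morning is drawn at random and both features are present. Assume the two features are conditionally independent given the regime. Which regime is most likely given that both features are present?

Regime R4

Compute prior × likelihood for every hypothesis:
  Regime R4: 0.21 × 0.12 × 0.052 = 0.0013104
  Regime R2: 0.09 × 0.07 × 0.18 = 0.001134
  Regime R1: 0.07 × 0.43 × 0.015 = 0.0004515
  Regime R3: 0.47 × 0.01 × 0.022 = 0.0001034
  Regime R5: 0.04 × 0.068 × 0.07 = 0.0001904
  Regime R6: 0.12 × 0.35 × 0.012 = 0.000504
Total = 0.0036937.
Largest term belongs to Regime R4, so Regime R4 is most probable.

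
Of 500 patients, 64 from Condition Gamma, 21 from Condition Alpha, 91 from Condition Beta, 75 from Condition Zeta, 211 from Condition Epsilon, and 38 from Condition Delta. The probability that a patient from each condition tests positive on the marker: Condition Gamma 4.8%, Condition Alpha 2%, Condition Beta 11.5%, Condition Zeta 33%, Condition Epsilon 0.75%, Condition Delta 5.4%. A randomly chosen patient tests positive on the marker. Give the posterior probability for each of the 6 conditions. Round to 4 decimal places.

Condition Gamma 0.0726, Condition Alpha 0.0099, Condition Beta 0.2472, Condition Zeta 0.5845, Condition Epsilon 0.0374, Condition Delta 0.0485

Compute prior × likelihood for every hypothesis:
  Condition Gamma: 0.128 × 0.048 = 0.006144
  Condition Alpha: 0.042 × 0.02 = 0.00084
  Condition Beta: 0.182 × 0.115 = 0.02093
  Condition Zeta: 0.15 × 0.33 = 0.0495
  Condition Epsilon: 0.422 × 0.0075 = 0.003165
  Condition Delta: 0.076 × 0.054 = 0.004104
Total = 0.084683.
P(Condition Gamma | marker-positive) = 0.006144/0.084683 ≈ 0.0726
P(Condition Alpha | marker-positive) = 0.00084/0.084683 ≈ 0.0099
P(Condition Beta | marker-positive) = 0.02093/0.084683 ≈ 0.2472
P(Condition Zeta | marker-positive) = 0.0495/0.084683 ≈ 0.5845
P(Condition Epsilon | marker-positive) = 0.003165/0.084683 ≈ 0.0374
P(Condition Delta | marker-positive) = 0.004104/0.084683 ≈ 0.0485
(Check: 0.0726+0.0099+0.2472+0.5845+0.0374+0.0485 = 1.0001.)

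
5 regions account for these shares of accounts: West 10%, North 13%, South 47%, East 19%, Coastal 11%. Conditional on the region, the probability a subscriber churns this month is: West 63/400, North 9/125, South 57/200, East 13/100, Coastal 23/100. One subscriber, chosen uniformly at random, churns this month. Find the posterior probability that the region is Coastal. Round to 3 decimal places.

0.121

Unnormalized posteriors (prior × likelihood):
  West: 0.1 × 0.1575 = 0.01575
  North: 0.13 × 0.072 = 0.00936
  South: 0.47 × 0.285 = 0.13395
  East: 0.19 × 0.13 = 0.0247
  Coastal: 0.11 × 0.23 = 0.0253
Total = 0.20906.
P(Coastal | evidence) = 0.0253 / 0.20906 ≈ 0.121.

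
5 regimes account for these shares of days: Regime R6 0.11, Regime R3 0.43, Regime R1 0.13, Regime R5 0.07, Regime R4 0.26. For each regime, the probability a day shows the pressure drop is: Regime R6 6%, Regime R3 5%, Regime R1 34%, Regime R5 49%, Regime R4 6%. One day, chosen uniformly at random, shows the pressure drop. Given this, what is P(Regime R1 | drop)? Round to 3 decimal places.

Unnormalized posteriors (prior × likelihood):
  Regime R6: 0.11 × 0.06 = 0.0066
  Regime R3: 0.43 × 0.05 = 0.0215
  Regime R1: 0.13 × 0.34 = 0.0442
  Regime R5: 0.07 × 0.49 = 0.0343
  Regime R4: 0.26 × 0.06 = 0.0156
Normalizing constant = 0.1222.
P(Regime R1 | evidence) = 0.0442 / 0.1222 ≈ 0.362.

0.362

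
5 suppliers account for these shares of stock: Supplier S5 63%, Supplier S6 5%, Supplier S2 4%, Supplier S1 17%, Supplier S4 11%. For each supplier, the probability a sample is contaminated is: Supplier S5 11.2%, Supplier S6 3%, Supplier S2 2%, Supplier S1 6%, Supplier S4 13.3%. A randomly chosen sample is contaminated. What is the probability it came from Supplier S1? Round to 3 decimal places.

By Bayes' rule, posterior ∝ prior × likelihood:
  Supplier S5: 0.63 × 0.112 = 0.07056
  Supplier S6: 0.05 × 0.03 = 0.0015
  Supplier S2: 0.04 × 0.02 = 0.0008
  Supplier S1: 0.17 × 0.06 = 0.0102
  Supplier S4: 0.11 × 0.133 = 0.01463
Normalizing constant = 0.09769.
P(Supplier S1 | evidence) = 0.0102 / 0.09769 ≈ 0.104.

0.104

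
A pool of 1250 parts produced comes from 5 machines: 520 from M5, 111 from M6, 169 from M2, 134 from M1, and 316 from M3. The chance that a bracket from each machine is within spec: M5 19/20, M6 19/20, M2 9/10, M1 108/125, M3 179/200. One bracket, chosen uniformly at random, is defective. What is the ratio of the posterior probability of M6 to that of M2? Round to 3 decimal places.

Taking complements, P(defective | each) = M5 0.05, M6 0.05, M2 0.1, M1 0.136, M3 0.105.
Compute prior × likelihood for every hypothesis:
  M5: 0.416 × 0.05 = 0.0208
  M6: 0.0888 × 0.05 = 0.00444
  M2: 0.1352 × 0.1 = 0.01352
  M1: 0.1072 × 0.136 = 0.0145792
  M3: 0.2528 × 0.105 = 0.026544
Sum = 0.0798832.
The ratio is 0.00444 / 0.01352 (the normalizer cancels) = 0.328.

0.328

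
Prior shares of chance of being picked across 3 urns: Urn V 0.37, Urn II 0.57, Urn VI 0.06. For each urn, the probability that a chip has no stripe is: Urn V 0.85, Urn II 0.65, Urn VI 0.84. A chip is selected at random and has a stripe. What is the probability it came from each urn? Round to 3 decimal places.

Taking complements, P(striped | each) = Urn V 0.15, Urn II 0.35, Urn VI 0.16.
Unnormalized posteriors (prior × likelihood):
  Urn V: 0.37 × 0.15 = 0.0555
  Urn II: 0.57 × 0.35 = 0.1995
  Urn VI: 0.06 × 0.16 = 0.0096
Total = 0.2646.
P(Urn V | striped) = 0.0555/0.2646 ≈ 0.210
P(Urn II | striped) = 0.1995/0.2646 ≈ 0.754
P(Urn VI | striped) = 0.0096/0.2646 ≈ 0.036

Urn V 0.210, Urn II 0.754, Urn VI 0.036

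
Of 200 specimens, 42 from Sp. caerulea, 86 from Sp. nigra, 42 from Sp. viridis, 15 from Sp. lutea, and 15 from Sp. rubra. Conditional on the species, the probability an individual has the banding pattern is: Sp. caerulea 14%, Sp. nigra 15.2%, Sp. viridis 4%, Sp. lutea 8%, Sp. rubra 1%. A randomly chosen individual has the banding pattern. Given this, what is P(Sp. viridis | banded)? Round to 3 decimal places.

0.076

Compute prior × likelihood for every hypothesis:
  Sp. caerulea: 0.21 × 0.14 = 0.0294
  Sp. nigra: 0.43 × 0.152 = 0.06536
  Sp. viridis: 0.21 × 0.04 = 0.0084
  Sp. lutea: 0.075 × 0.08 = 0.006
  Sp. rubra: 0.075 × 0.01 = 0.00075
Normalizing constant = 0.10991.
P(Sp. viridis | evidence) = 0.0084 / 0.10991 ≈ 0.076.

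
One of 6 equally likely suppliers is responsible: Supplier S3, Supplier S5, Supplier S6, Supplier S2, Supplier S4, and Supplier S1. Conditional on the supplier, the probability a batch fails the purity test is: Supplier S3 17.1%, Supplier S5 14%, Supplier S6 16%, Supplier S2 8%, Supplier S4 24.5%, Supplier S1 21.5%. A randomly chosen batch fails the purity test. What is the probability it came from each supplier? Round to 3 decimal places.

Supplier S3 0.169, Supplier S5 0.138, Supplier S6 0.158, Supplier S2 0.079, Supplier S4 0.242, Supplier S1 0.213

Since the prior is uniform, the posterior is proportional to the likelihood:
  Supplier S3: 0.171
  Supplier S5: 0.14
  Supplier S6: 0.16
  Supplier S2: 0.08
  Supplier S4: 0.245
  Supplier S1: 0.215
Normalizing constant = 1.011.
P(Supplier S3 | off-spec) = 0.171/1.011 ≈ 0.169
P(Supplier S5 | off-spec) = 0.14/1.011 ≈ 0.138
P(Supplier S6 | off-spec) = 0.16/1.011 ≈ 0.158
P(Supplier S2 | off-spec) = 0.08/1.011 ≈ 0.079
P(Supplier S4 | off-spec) = 0.245/1.011 ≈ 0.242
P(Supplier S1 | off-spec) = 0.215/1.011 ≈ 0.213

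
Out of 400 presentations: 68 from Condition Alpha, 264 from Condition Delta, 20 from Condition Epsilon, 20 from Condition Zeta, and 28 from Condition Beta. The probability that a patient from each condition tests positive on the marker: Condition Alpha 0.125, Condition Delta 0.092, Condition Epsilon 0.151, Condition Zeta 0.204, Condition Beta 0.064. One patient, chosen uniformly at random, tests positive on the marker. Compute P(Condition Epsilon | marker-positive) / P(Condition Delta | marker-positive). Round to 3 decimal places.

Prior × likelihood for each hypothesis:
  Condition Alpha: 0.17 × 0.125 = 0.02125
  Condition Delta: 0.66 × 0.092 = 0.06072
  Condition Epsilon: 0.05 × 0.151 = 0.00755
  Condition Zeta: 0.05 × 0.204 = 0.0102
  Condition Beta: 0.07 × 0.064 = 0.00448
Normalizing constant = 0.1042.
The ratio is 0.00755 / 0.06072 (the normalizer cancels) = 0.124.

0.124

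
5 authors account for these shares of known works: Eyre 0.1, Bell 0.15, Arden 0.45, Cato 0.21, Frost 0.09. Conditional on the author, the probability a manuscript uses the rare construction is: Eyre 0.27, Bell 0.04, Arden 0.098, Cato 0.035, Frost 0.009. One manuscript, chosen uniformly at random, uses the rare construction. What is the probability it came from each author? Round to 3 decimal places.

Eyre 0.317, Bell 0.070, Arden 0.517, Cato 0.086, Frost 0.010

Compute prior × likelihood for every hypothesis:
  Eyre: 0.1 × 0.27 = 0.027
  Bell: 0.15 × 0.04 = 0.006
  Arden: 0.45 × 0.098 = 0.0441
  Cato: 0.21 × 0.035 = 0.00735
  Frost: 0.09 × 0.009 = 0.00081
Total = 0.08526.
P(Eyre | rare-form) = 0.027/0.08526 ≈ 0.317
P(Bell | rare-form) = 0.006/0.08526 ≈ 0.070
P(Arden | rare-form) = 0.0441/0.08526 ≈ 0.517
P(Cato | rare-form) = 0.00735/0.08526 ≈ 0.086
P(Frost | rare-form) = 0.00081/0.08526 ≈ 0.010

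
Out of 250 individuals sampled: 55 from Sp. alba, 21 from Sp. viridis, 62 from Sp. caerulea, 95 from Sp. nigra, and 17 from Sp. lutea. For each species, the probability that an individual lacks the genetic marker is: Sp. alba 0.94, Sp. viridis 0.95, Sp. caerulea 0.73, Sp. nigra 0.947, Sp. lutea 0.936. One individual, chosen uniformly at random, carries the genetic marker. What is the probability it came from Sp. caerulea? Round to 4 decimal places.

0.6151

Taking complements, P(marker | each) = Sp. alba 0.06, Sp. viridis 0.05, Sp. caerulea 0.27, Sp. nigra 0.053, Sp. lutea 0.064.
By Bayes' rule, posterior ∝ prior × likelihood:
  Sp. alba: 0.22 × 0.06 = 0.0132
  Sp. viridis: 0.084 × 0.05 = 0.0042
  Sp. caerulea: 0.248 × 0.27 = 0.06696
  Sp. nigra: 0.38 × 0.053 = 0.02014
  Sp. lutea: 0.068 × 0.064 = 0.004352
Normalizing constant = 0.108852.
P(Sp. caerulea | evidence) = 0.06696 / 0.108852 ≈ 0.6151.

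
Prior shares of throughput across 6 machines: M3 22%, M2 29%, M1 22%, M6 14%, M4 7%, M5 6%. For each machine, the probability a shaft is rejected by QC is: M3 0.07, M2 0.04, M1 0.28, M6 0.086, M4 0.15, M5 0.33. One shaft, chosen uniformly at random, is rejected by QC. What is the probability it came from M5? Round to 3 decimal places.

0.151

Compute prior × likelihood for every hypothesis:
  M3: 0.22 × 0.07 = 0.0154
  M2: 0.29 × 0.04 = 0.0116
  M1: 0.22 × 0.28 = 0.0616
  M6: 0.14 × 0.086 = 0.01204
  M4: 0.07 × 0.15 = 0.0105
  M5: 0.06 × 0.33 = 0.0198
Sum = 0.13094.
P(M5 | evidence) = 0.0198 / 0.13094 ≈ 0.151.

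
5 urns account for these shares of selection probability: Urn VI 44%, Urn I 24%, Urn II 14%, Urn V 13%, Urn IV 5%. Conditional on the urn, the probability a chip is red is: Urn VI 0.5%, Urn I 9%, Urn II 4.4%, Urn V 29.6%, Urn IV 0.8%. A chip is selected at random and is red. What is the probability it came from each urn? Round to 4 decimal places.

Compute prior × likelihood for every hypothesis:
  Urn VI: 0.44 × 0.005 = 0.0022
  Urn I: 0.24 × 0.09 = 0.0216
  Urn II: 0.14 × 0.044 = 0.00616
  Urn V: 0.13 × 0.296 = 0.03848
  Urn IV: 0.05 × 0.008 = 0.0004
Normalizing constant = 0.06884.
P(Urn VI | red) = 0.0022/0.06884 ≈ 0.0320
P(Urn I | red) = 0.0216/0.06884 ≈ 0.3138
P(Urn II | red) = 0.00616/0.06884 ≈ 0.0895
P(Urn V | red) = 0.03848/0.06884 ≈ 0.5590
P(Urn IV | red) = 0.0004/0.06884 ≈ 0.0058
(Check: 0.0320+0.3138+0.0895+0.5590+0.0058 = 1.0001.)

Urn VI 0.0320, Urn I 0.3138, Urn II 0.0895, Urn V 0.5590, Urn IV 0.0058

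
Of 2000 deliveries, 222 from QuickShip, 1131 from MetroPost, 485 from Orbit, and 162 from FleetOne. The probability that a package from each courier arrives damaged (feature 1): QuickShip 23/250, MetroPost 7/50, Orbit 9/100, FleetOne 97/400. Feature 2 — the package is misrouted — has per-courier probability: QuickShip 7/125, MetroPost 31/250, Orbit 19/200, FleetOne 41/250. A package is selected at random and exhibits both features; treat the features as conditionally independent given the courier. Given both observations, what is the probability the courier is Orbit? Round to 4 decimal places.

0.1322

By Bayes' rule, posterior ∝ prior × likelihood:
  QuickShip: 0.111 × 0.092 × 0.056 = 0.000571872
  MetroPost: 0.5655 × 0.14 × 0.124 = 0.00981708
  Orbit: 0.2425 × 0.09 × 0.095 = 0.002073375
  FleetOne: 0.081 × 0.2425 × 0.164 = 0.00322137
Sum = 0.015683697.
P(Orbit | evidence) = 0.002073375 / 0.015683697 ≈ 0.1322.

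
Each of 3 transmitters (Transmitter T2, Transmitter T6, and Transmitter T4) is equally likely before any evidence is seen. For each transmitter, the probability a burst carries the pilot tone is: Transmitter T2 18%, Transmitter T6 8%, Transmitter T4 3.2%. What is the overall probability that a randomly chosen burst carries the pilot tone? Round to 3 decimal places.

0.097

Since the prior is uniform, the posterior is proportional to the likelihood:
  Transmitter T2: 0.18
  Transmitter T6: 0.08
  Transmitter T4: 0.032
P(pilot) = (1/3) × (0.18 + 0.08 + 0.032) = 0.292/3 ≈ 0.097.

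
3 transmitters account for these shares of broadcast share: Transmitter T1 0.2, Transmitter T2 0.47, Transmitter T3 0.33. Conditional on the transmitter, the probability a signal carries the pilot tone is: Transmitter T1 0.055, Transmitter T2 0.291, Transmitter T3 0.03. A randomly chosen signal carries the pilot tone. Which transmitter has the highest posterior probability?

Transmitter T2

Unnormalized posteriors (prior × likelihood):
  Transmitter T1: 0.2 × 0.055 = 0.011
  Transmitter T2: 0.47 × 0.291 = 0.13677
  Transmitter T3: 0.33 × 0.03 = 0.0099
Total = 0.15767.
Largest term belongs to Transmitter T2, so Transmitter T2 is most probable.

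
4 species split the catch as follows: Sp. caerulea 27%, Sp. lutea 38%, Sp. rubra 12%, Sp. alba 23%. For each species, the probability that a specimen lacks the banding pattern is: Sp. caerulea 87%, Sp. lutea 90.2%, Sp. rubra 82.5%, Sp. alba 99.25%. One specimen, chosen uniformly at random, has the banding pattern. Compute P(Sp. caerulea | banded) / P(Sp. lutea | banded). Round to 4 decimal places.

0.9425

Taking complements, P(banded | each) = Sp. caerulea 0.13, Sp. lutea 0.098, Sp. rubra 0.175, Sp. alba 0.0075.
Compute prior × likelihood for every hypothesis:
  Sp. caerulea: 0.27 × 0.13 = 0.0351
  Sp. lutea: 0.38 × 0.098 = 0.03724
  Sp. rubra: 0.12 × 0.175 = 0.021
  Sp. alba: 0.23 × 0.0075 = 0.001725
Normalizing constant = 0.095065.
The ratio is 0.0351 / 0.03724 (the normalizer cancels) = 0.9425.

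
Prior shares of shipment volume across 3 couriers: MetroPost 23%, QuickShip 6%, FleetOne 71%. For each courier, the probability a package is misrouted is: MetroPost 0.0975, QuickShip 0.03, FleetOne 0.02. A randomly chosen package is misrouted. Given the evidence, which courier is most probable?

Prior × likelihood for each hypothesis:
  MetroPost: 0.23 × 0.0975 = 0.022425
  QuickShip: 0.06 × 0.03 = 0.0018
  FleetOne: 0.71 × 0.02 = 0.0142
Sum = 0.038425.
Largest term belongs to MetroPost, so MetroPost is most probable.

MetroPost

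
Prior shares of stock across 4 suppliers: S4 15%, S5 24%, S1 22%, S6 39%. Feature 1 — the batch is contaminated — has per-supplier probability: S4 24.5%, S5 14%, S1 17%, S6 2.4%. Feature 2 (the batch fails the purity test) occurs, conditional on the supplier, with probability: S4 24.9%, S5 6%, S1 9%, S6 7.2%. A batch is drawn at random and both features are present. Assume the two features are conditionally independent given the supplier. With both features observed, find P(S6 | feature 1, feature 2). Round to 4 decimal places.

0.0443

By Bayes' rule, posterior ∝ prior × likelihood:
  S4: 0.15 × 0.245 × 0.249 = 0.00915075
  S5: 0.24 × 0.14 × 0.06 = 0.002016
  S1: 0.22 × 0.17 × 0.09 = 0.003366
  S6: 0.39 × 0.024 × 0.072 = 0.00067392
Total = 0.01520667.
P(S6 | evidence) = 0.00067392 / 0.01520667 ≈ 0.0443.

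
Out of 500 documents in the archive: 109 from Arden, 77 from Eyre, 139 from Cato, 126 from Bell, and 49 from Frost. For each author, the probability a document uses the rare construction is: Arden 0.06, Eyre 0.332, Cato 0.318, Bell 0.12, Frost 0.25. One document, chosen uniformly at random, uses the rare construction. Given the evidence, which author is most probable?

By Bayes' rule, posterior ∝ prior × likelihood:
  Arden: 0.218 × 0.06 = 0.01308
  Eyre: 0.154 × 0.332 = 0.051128
  Cato: 0.278 × 0.318 = 0.088404
  Bell: 0.252 × 0.12 = 0.03024
  Frost: 0.098 × 0.25 = 0.0245
Normalizing constant = 0.207352.
Largest term belongs to Cato, so Cato is most probable.

Cato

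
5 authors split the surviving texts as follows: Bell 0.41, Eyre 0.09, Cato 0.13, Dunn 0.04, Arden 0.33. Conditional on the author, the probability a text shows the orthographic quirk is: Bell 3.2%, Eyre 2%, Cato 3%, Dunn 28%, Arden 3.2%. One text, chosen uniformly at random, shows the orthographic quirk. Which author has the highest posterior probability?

Bell

Unnormalized posteriors (prior × likelihood):
  Bell: 0.41 × 0.032 = 0.01312
  Eyre: 0.09 × 0.02 = 0.0018
  Cato: 0.13 × 0.03 = 0.0039
  Dunn: 0.04 × 0.28 = 0.0112
  Arden: 0.33 × 0.032 = 0.01056
Normalizing constant = 0.04058.
Largest term belongs to Bell, so Bell is most probable.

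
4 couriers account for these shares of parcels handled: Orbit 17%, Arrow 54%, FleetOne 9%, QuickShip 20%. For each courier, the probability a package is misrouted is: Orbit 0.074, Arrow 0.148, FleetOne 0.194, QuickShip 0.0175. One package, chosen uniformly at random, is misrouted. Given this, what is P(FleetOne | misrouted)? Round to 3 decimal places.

0.154

Unnormalized posteriors (prior × likelihood):
  Orbit: 0.17 × 0.074 = 0.01258
  Arrow: 0.54 × 0.148 = 0.07992
  FleetOne: 0.09 × 0.194 = 0.01746
  QuickShip: 0.2 × 0.0175 = 0.0035
Sum = 0.11346.
P(FleetOne | evidence) = 0.01746 / 0.11346 ≈ 0.154.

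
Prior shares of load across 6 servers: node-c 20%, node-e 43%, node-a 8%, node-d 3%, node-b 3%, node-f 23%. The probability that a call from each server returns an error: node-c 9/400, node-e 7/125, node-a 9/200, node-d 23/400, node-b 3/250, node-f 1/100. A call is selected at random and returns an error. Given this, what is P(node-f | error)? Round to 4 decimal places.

By Bayes' rule, posterior ∝ prior × likelihood:
  node-c: 0.2 × 0.0225 = 0.0045
  node-e: 0.43 × 0.056 = 0.02408
  node-a: 0.08 × 0.045 = 0.0036
  node-d: 0.03 × 0.0575 = 0.001725
  node-b: 0.03 × 0.012 = 0.00036
  node-f: 0.23 × 0.01 = 0.0023
Normalizing constant = 0.036565.
P(node-f | evidence) = 0.0023 / 0.036565 ≈ 0.0629.

0.0629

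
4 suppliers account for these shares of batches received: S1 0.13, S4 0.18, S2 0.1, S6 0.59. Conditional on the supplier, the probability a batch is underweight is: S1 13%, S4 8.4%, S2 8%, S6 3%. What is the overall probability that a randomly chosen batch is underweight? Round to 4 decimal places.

Unnormalized posteriors (prior × likelihood):
  S1: 0.13 × 0.13 = 0.0169
  S4: 0.18 × 0.084 = 0.01512
  S2: 0.1 × 0.08 = 0.008
  S6: 0.59 × 0.03 = 0.0177
P(underweight) = 0.0169 + 0.01512 + 0.008 + 0.0177 = 0.05772 → 0.0577.

0.0577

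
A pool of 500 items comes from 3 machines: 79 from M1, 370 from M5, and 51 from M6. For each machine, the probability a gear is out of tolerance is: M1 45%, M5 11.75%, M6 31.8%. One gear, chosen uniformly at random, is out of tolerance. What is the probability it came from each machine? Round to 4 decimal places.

Prior × likelihood for each hypothesis:
  M1: 0.158 × 0.45 = 0.0711
  M5: 0.74 × 0.1175 = 0.08695
  M6: 0.102 × 0.318 = 0.032436
Normalizing constant = 0.190486.
P(M1 | oversize) = 0.0711/0.190486 ≈ 0.3733
P(M5 | oversize) = 0.08695/0.190486 ≈ 0.4565
P(M6 | oversize) = 0.032436/0.190486 ≈ 0.1703
(Check: 0.3733+0.4565+0.1703 = 1.0001.)

M1 0.3733, M5 0.4565, M6 0.1703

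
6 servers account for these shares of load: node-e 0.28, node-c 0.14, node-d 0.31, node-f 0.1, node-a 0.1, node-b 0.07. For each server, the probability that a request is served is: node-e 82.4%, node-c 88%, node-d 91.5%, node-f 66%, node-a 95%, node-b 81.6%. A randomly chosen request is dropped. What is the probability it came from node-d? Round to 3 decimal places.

Taking complements, P(dropped | each) = node-e 0.176, node-c 0.12, node-d 0.085, node-f 0.34, node-a 0.05, node-b 0.184.
Unnormalized posteriors (prior × likelihood):
  node-e: 0.28 × 0.176 = 0.04928
  node-c: 0.14 × 0.12 = 0.0168
  node-d: 0.31 × 0.085 = 0.02635
  node-f: 0.1 × 0.34 = 0.034
  node-a: 0.1 × 0.05 = 0.005
  node-b: 0.07 × 0.184 = 0.01288
Normalizing constant = 0.14431.
P(node-d | evidence) = 0.02635 / 0.14431 ≈ 0.183.

0.183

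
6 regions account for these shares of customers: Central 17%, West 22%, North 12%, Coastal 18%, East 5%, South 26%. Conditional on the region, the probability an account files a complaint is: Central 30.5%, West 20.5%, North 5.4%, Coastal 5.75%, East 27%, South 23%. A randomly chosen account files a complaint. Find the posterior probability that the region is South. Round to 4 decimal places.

Compute prior × likelihood for every hypothesis:
  Central: 0.17 × 0.305 = 0.05185
  West: 0.22 × 0.205 = 0.0451
  North: 0.12 × 0.054 = 0.00648
  Coastal: 0.18 × 0.0575 = 0.01035
  East: 0.05 × 0.27 = 0.0135
  South: 0.26 × 0.23 = 0.0598
Sum = 0.18708.
P(South | evidence) = 0.0598 / 0.18708 ≈ 0.3196.

0.3196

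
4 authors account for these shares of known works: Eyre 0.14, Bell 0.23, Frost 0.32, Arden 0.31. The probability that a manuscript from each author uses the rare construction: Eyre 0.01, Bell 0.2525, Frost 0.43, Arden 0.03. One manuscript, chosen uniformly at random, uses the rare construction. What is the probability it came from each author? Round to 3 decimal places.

By Bayes' rule, posterior ∝ prior × likelihood:
  Eyre: 0.14 × 0.01 = 0.0014
  Bell: 0.23 × 0.2525 = 0.058075
  Frost: 0.32 × 0.43 = 0.1376
  Arden: 0.31 × 0.03 = 0.0093
Normalizing constant = 0.206375.
P(Eyre | rare-form) = 0.0014/0.206375 ≈ 0.007
P(Bell | rare-form) = 0.058075/0.206375 ≈ 0.281
P(Frost | rare-form) = 0.1376/0.206375 ≈ 0.667
P(Arden | rare-form) = 0.0093/0.206375 ≈ 0.045
(Check: 0.007+0.281+0.667+0.045 = 1.000.)

Eyre 0.007, Bell 0.281, Frost 0.667, Arden 0.045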